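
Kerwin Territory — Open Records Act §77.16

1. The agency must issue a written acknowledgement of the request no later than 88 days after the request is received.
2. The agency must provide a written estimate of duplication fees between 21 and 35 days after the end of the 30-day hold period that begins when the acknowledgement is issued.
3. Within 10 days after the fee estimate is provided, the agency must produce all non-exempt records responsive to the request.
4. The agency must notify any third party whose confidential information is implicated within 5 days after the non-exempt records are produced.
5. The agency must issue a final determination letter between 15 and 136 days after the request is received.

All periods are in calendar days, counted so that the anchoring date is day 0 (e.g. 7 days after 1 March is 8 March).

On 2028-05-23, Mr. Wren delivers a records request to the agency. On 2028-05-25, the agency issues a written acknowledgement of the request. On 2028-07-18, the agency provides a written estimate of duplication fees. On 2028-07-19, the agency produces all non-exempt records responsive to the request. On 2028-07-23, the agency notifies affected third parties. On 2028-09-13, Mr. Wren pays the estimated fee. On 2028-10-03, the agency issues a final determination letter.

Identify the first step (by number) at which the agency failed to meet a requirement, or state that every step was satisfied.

(1) due by 2028-05-23 + 88 days = 2028-08-19; done 2028-05-25 — timely.
(2) the permitted window runs from 2028-06-24 + 21 = 2028-07-15 to 2028-06-24 + 35 = 2028-07-29; done 2028-07-18, which is between those dates.
(3) due by 2028-07-18 + 10 days = 2028-07-28; 2028-07-19 is within that limit.
(4) due by 2028-07-19 + 5 days = 2028-07-24; done 2028-07-23 — timely.
(5) the permitted window runs from 2028-05-23 + 15 = 2028-06-07 to 2028-05-23 + 136 = 2028-10-06; 2028-10-03 falls inside that range.

None — every step was satisfied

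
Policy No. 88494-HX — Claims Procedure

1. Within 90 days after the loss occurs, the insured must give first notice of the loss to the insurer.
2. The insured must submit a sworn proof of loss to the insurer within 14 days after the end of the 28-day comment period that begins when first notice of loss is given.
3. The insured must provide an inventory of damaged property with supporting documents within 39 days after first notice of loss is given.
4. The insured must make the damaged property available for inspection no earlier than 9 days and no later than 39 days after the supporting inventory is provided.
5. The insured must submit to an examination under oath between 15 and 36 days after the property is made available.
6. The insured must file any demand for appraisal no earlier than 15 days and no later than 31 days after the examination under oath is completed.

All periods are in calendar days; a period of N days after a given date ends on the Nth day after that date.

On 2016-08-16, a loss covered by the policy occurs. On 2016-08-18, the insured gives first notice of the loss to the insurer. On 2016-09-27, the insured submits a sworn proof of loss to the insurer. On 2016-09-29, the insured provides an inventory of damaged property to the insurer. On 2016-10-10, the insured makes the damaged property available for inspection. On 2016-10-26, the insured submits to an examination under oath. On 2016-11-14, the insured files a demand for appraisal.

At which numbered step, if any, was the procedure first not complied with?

Step 1: 90 days after 2016-08-16 (when the loss occurs) is 2016-11-14; completed 2016-08-18, before the deadline.
Step 2: 14 days after 2016-09-15 (end of the 28-day comment period, which began when first notice of loss is given on 2016-08-18) is 2016-09-29; completed 2016-09-27, before the deadline.
Step 3: 39 days after 2016-08-18 (when first notice of loss is given) is 2016-09-26; done 2016-09-29 — 3 days late.
The procedure was therefore not followed at step 3.

Step 3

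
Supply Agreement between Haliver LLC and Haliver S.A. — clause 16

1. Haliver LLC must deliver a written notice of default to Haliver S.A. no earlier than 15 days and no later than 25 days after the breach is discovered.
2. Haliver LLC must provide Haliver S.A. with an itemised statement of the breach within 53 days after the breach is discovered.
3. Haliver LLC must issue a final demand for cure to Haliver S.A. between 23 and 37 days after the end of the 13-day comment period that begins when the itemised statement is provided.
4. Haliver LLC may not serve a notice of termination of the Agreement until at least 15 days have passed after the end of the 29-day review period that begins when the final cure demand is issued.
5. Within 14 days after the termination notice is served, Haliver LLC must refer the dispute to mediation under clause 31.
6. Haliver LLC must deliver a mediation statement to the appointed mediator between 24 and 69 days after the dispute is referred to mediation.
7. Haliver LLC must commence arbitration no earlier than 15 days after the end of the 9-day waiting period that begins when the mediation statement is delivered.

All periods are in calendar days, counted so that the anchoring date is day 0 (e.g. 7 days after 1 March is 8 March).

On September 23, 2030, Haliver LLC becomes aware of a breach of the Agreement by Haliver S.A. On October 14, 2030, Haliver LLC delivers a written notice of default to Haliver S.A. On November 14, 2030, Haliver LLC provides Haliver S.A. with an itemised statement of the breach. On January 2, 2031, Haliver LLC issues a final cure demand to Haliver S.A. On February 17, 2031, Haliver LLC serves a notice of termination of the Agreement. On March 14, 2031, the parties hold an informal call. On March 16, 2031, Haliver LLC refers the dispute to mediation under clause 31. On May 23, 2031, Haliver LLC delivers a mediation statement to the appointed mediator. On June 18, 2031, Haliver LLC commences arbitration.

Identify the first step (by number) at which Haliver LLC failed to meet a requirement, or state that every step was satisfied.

Step 5

Step 1: the window is 15–25 days after September 23, 2030 (when the breach is discovered), so October 8, 2030 through October 18, 2030; October 14, 2030 falls inside that range.
Step 2: 53 days after September 23, 2030 (when the breach is discovered) is November 15, 2030; completed November 14, 2030, before the deadline.
Step 3: the window is 23–37 days after November 27, 2030 (end of the 13-day comment period, which began when the itemised statement is provided on November 14, 2030), so December 20, 2030 through January 3, 2031; done January 2, 2031 — within the window.
Step 4: the earliest permitted date is 15 days after January 31, 2031 (end of the 29-day review period, which began when the final cure demand is issued on January 2, 2031), i.e. February 15, 2031; done February 17, 2031, after the minimum wait.
Step 5: 14 days after February 17, 2031 (when the termination notice is served) is March 3, 2031; done March 16, 2031 — 13 days late.
That is the first point of non-compliance.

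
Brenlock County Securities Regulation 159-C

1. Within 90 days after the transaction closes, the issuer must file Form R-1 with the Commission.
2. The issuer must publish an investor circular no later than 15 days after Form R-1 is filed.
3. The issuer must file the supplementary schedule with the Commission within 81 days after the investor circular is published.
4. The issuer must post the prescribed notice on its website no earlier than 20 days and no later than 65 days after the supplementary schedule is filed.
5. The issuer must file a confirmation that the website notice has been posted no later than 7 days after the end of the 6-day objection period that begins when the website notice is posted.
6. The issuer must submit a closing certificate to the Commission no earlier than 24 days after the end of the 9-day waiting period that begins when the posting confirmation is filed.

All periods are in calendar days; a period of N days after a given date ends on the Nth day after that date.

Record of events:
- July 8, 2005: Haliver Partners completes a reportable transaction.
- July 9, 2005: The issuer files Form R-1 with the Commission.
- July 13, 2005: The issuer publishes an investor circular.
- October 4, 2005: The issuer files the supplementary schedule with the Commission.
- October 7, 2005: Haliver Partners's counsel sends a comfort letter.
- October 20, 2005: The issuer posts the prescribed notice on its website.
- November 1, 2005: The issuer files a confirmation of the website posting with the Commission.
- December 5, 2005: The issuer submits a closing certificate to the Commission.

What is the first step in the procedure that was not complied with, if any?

Step 1 — counting 90 days from July 8, 2005 (when the transaction closes) gives a deadline of October 6, 2005; completed July 9, 2005, before the deadline.
Step 2 — counting 15 days from July 9, 2005 (when Form R-1 is filed) gives a deadline of July 24, 2005; July 13, 2005 is within that limit.
Step 3 — counting 81 days from July 13, 2005 (when the investor circular is published) gives a deadline of October 2, 2005; October 4, 2005 misses that deadline by 2 days.

Step 3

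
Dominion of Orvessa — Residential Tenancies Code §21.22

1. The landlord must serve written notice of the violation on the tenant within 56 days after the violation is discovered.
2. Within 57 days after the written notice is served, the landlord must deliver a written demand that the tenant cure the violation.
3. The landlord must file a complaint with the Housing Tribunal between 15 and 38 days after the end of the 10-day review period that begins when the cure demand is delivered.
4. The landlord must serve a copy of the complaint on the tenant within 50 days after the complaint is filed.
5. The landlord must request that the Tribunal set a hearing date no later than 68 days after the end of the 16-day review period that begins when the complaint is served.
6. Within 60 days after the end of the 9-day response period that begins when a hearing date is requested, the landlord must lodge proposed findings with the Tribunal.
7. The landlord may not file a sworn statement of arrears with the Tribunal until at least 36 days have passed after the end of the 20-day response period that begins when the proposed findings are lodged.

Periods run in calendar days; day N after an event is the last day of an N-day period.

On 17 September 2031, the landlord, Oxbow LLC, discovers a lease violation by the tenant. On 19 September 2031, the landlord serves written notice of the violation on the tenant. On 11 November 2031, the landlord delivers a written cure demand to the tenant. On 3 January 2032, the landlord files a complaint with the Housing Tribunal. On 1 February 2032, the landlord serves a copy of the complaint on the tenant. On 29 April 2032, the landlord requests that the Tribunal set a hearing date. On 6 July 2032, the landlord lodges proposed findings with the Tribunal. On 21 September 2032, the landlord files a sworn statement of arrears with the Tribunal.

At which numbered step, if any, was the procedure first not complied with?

Step 1 — counting 56 days from 17 September 2031 (when the violation is discovered) gives a deadline of 12 November 2031; completed 19 September 2031, before the deadline.
Step 2 — counting 57 days from 19 September 2031 (when the written notice is served) gives a deadline of 15 November 2031; completed 11 November 2031, before the deadline.
Step 3 — 15 and 38 days from 21 November 2031 (end of the 10-day review period, which began when the cure demand is delivered on 11 November 2031) are 6 December 2031 and 29 December 2031 respectively; done 3 January 2032 — 5 days after the window closed.

Step 3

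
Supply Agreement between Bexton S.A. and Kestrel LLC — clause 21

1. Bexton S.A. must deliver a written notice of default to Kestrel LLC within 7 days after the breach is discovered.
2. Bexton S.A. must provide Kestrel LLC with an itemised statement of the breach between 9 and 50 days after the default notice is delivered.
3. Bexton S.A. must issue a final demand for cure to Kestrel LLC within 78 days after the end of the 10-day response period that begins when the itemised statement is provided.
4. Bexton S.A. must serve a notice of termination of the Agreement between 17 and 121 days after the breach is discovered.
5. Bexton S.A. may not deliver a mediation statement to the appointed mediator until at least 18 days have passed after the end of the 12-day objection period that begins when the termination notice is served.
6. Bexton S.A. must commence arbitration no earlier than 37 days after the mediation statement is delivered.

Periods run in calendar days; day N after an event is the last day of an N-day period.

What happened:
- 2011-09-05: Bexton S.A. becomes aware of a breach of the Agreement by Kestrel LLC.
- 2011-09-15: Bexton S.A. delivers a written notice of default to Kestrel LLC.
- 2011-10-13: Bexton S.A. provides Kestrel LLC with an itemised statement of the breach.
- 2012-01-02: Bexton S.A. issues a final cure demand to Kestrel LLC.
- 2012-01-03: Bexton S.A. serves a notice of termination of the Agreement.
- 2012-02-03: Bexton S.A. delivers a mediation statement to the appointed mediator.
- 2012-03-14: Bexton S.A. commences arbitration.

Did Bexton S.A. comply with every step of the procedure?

No

(1) due by 2011-09-05 + 7 days = 2011-09-12; not done until 2011-09-15, 3 days after the deadline.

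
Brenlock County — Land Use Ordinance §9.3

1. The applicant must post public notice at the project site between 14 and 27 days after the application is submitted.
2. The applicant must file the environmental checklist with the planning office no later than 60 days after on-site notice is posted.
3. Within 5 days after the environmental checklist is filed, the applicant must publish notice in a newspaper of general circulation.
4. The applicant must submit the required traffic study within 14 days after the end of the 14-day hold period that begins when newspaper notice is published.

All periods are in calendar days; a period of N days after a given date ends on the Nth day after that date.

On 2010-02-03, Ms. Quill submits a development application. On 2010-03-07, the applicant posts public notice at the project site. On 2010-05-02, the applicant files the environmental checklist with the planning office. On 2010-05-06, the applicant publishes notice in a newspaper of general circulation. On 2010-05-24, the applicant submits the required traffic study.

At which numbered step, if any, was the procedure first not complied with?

Step 1: the window is 14–27 days after 2010-02-03 (when the application is submitted), so 2010-02-17 through 2010-03-02; 2010-03-07 is 5 days past the end of the window.
No need to go further; step 1 was not satisfied.

Step 1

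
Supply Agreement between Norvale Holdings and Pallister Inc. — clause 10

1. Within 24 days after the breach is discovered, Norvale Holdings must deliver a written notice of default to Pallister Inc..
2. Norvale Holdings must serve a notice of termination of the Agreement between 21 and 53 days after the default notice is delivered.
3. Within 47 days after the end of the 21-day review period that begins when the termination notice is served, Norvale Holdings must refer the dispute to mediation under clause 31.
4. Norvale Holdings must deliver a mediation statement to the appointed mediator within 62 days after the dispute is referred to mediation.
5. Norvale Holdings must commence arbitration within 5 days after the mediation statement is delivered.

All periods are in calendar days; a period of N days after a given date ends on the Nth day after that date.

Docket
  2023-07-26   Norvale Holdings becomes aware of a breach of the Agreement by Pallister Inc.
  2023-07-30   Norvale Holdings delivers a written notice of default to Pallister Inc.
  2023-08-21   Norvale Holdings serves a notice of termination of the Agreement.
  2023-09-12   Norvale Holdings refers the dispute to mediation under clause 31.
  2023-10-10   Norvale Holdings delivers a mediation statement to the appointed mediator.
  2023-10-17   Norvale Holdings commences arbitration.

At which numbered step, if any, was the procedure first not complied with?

(1) due by 2023-07-26 + 24 days = 2023-08-19; 2023-07-30 is within that limit.
(2) the permitted window runs from 2023-07-30 + 21 = 2023-08-20 to 2023-07-30 + 53 = 2023-09-21; 2023-08-21 falls inside that range.
(3) due by 2023-09-11 + 47 days = 2023-10-28; 2023-09-12 is within that limit.
(4) due by 2023-09-12 + 62 days = 2023-11-13; completed 2023-10-10, before the deadline.
(5) due by 2023-10-10 + 5 days = 2023-10-15; 2023-10-17 misses that deadline by 2 days.

Step 5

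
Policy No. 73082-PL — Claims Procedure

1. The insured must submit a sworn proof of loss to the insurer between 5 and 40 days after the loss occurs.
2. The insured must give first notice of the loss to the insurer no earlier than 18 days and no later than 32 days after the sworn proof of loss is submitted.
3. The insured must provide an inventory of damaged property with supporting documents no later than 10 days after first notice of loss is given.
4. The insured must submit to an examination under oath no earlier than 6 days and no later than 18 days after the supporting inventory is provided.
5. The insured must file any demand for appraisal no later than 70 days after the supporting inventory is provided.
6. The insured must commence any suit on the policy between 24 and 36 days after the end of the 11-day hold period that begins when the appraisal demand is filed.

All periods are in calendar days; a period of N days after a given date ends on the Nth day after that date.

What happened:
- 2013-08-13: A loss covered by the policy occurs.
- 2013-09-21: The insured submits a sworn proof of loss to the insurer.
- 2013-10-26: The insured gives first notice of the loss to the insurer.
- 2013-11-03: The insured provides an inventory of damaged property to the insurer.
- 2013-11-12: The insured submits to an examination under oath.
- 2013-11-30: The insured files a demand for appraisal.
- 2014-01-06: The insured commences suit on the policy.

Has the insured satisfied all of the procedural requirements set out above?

Step 1 — 5 and 40 days from 2013-08-13 (when the loss occurs) are 2013-08-18 and 2013-09-22 respectively; 2013-09-21 falls inside that range.
Step 2 — 18 and 32 days from 2013-09-21 (when the sworn proof of loss is submitted) are 2013-10-09 and 2013-10-23 respectively; 2013-10-26 is 3 days past the end of the window.
Later steps need not be reached.

No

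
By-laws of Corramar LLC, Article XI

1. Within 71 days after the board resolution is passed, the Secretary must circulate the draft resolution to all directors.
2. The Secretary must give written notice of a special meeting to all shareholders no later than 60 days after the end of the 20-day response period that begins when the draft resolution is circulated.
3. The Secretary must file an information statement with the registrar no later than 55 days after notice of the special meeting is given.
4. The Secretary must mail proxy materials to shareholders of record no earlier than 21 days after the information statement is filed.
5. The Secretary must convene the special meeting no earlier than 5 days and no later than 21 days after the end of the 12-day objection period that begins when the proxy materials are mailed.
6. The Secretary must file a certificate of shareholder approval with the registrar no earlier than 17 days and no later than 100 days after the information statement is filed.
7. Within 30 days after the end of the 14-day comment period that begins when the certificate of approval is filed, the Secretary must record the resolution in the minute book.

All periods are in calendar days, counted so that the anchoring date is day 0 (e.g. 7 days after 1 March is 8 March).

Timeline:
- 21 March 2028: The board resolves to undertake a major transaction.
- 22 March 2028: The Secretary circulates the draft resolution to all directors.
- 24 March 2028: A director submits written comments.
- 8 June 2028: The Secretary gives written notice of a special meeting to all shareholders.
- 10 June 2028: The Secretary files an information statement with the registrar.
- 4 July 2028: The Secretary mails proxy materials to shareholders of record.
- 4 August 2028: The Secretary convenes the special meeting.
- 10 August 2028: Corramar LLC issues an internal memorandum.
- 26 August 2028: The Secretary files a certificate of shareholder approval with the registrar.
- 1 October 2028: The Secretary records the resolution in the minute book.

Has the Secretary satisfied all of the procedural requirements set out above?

Step 1 — counting 71 days from 21 March 2028 (when the board resolution is passed) gives a deadline of 31 May 2028; done 22 March 2028 — timely.
Step 2 — counting 60 days from 11 April 2028 (end of the 20-day response period, which began when the draft resolution is circulated on 22 March 2028) gives a deadline of 10 June 2028; done 8 June 2028 — timely.
Step 3 — counting 55 days from 8 June 2028 (when notice of the special meeting is given) gives a deadline of 2 August 2028; done 10 June 2028 — timely.
Step 4 — must wait 21 days from 10 June 2028 (when the information statement is filed), so not before 1 July 2028; done 4 July 2028 — permitted.
Step 5 — 5 and 21 days from 16 July 2028 (end of the 12-day objection period, which began when the proxy materials are mailed on 4 July 2028) are 21 July 2028 and 6 August 2028 respectively; done 4 August 2028 — within the window.
Step 6 — 17 and 100 days from 10 June 2028 (when the information statement is filed) are 27 June 2028 and 18 September 2028 respectively; done 26 August 2028 — within the window.
Step 7 — counting 30 days from 9 September 2028 (end of the 14-day comment period, which began when the certificate of approval is filed on 26 August 2028) gives a deadline of 9 October 2028; done 1 October 2028 — timely.

Yes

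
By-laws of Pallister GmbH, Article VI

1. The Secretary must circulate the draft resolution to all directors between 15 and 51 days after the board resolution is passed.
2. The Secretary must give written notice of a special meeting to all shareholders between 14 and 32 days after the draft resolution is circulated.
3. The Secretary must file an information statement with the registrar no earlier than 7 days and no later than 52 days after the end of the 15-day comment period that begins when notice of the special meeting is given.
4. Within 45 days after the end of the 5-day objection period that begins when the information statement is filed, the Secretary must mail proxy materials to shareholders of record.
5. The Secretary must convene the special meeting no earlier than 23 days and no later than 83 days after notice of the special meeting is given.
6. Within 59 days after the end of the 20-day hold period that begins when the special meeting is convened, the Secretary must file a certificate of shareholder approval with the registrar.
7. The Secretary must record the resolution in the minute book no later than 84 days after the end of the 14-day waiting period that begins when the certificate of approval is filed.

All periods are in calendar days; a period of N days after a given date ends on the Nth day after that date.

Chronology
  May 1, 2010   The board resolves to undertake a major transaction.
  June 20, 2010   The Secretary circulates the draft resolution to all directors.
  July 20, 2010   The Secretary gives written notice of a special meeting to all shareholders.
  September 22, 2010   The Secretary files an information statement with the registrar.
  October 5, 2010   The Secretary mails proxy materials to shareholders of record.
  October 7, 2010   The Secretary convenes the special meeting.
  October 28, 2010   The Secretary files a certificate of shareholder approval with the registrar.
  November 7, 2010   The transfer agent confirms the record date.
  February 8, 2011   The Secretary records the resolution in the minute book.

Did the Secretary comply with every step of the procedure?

Step 1 — 15 and 51 days from May 1, 2010 (when the board resolution is passed) are May 16, 2010 and June 21, 2010 respectively; June 20, 2010 falls inside that range.
Step 2 — 14 and 32 days from June 20, 2010 (when the draft resolution is circulated) are July 4, 2010 and July 22, 2010 respectively; done July 20, 2010 — within the window.
Step 3 — 7 and 52 days from August 4, 2010 (end of the 15-day comment period, which began when notice of the special meeting is given on July 20, 2010) are August 11, 2010 and September 25, 2010 respectively; done September 22, 2010 — within the window.
Step 4 — counting 45 days from September 27, 2010 (end of the 5-day objection period, which began when the information statement is filed on September 22, 2010) gives a deadline of November 11, 2010; done October 5, 2010 — timely.
Step 5 — 23 and 83 days from July 20, 2010 (when notice of the special meeting is given) are August 12, 2010 and October 11, 2010 respectively; done October 7, 2010, which is between those dates.
Step 6 — counting 59 days from October 27, 2010 (end of the 20-day hold period, which began when the special meeting is convened on October 7, 2010) gives a deadline of December 25, 2010; October 28, 2010 is within that limit.
Step 7 — counting 84 days from November 11, 2010 (end of the 14-day waiting period, which began when the certificate of approval is filed on October 28, 2010) gives a deadline of February 3, 2011; done February 8, 2011 — 5 days late.

No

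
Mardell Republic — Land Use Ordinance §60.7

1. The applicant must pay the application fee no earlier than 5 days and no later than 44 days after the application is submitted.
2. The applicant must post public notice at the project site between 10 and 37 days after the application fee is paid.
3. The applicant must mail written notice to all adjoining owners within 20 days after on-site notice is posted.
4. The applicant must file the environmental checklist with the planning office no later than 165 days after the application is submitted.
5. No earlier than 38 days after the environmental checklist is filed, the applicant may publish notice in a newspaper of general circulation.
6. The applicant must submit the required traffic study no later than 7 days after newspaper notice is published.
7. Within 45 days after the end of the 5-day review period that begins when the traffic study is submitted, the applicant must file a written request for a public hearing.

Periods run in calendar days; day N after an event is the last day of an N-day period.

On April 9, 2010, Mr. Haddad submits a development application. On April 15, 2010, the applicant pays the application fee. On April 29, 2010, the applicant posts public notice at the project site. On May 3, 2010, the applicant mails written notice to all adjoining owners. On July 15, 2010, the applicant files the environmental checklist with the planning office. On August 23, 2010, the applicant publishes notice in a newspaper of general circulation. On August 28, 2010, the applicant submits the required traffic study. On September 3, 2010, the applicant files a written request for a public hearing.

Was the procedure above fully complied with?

(1) the permitted window runs from April 9, 2010 + 5 = April 14, 2010 to April 9, 2010 + 44 = May 23, 2010; done April 15, 2010 — within the window.
(2) the permitted window runs from April 15, 2010 + 10 = April 25, 2010 to April 15, 2010 + 37 = May 22, 2010; April 29, 2010 falls inside that range.
(3) due by April 29, 2010 + 20 days = May 19, 2010; May 3, 2010 is within that limit.
(4) due by April 9, 2010 + 165 days = September 21, 2010; done July 15, 2010 — timely.
(5) permitted from July 15, 2010 + 38 days = August 22, 2010 onward; August 23, 2010 is on or after that date.
(6) due by August 23, 2010 + 7 days = August 30, 2010; August 28, 2010 is within that limit.
(7) due by September 2, 2010 + 45 days = October 17, 2010; completed September 3, 2010, before the deadline.

Yes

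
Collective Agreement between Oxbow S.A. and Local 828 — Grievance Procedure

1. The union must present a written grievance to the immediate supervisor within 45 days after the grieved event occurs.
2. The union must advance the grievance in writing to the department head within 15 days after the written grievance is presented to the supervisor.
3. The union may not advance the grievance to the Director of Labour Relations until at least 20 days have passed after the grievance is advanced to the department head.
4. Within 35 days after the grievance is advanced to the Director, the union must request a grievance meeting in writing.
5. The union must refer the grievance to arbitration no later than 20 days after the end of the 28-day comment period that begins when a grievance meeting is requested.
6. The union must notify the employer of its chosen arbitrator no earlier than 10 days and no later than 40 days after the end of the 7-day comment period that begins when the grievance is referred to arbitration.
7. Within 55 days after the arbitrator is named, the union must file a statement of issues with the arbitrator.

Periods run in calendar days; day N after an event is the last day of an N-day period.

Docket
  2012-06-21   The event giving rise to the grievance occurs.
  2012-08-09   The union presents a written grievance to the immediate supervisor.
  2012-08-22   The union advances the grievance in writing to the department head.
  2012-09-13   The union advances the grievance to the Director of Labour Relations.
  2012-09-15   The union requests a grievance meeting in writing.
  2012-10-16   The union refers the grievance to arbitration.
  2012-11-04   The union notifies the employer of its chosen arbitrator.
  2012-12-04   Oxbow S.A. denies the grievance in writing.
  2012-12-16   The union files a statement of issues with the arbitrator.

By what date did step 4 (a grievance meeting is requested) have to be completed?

2012-10-18

Step 4 runs from 2012-09-13, when the grievance is advanced to the Director. 35 days after 2012-09-13 is 2012-10-18.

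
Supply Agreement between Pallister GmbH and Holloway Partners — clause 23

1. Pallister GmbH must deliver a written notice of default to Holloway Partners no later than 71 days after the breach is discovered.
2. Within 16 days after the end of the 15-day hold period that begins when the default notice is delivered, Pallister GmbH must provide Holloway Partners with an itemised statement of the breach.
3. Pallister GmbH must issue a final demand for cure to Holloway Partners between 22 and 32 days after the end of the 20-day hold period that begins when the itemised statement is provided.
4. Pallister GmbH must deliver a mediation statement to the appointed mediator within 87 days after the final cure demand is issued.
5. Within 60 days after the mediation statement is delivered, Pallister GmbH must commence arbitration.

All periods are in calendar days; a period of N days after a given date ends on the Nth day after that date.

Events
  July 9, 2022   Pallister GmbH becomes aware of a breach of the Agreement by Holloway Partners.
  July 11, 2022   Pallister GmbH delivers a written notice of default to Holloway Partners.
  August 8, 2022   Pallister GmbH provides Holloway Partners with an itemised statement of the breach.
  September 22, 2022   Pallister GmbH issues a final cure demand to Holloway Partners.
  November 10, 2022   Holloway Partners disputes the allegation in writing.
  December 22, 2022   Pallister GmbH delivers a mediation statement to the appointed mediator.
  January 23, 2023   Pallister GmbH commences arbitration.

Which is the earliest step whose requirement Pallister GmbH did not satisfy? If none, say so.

Step 4

(1) due by July 9, 2022 + 71 days = September 18, 2022; done July 11, 2022 — timely.
(2) due by July 26, 2022 + 16 days = August 11, 2022; done August 8, 2022 — timely.
(3) the permitted window runs from August 28, 2022 + 22 = September 19, 2022 to August 28, 2022 + 32 = September 29, 2022; done September 22, 2022 — within the window.
(4) due by September 22, 2022 + 87 days = December 18, 2022; December 22, 2022 misses that deadline by 4 days.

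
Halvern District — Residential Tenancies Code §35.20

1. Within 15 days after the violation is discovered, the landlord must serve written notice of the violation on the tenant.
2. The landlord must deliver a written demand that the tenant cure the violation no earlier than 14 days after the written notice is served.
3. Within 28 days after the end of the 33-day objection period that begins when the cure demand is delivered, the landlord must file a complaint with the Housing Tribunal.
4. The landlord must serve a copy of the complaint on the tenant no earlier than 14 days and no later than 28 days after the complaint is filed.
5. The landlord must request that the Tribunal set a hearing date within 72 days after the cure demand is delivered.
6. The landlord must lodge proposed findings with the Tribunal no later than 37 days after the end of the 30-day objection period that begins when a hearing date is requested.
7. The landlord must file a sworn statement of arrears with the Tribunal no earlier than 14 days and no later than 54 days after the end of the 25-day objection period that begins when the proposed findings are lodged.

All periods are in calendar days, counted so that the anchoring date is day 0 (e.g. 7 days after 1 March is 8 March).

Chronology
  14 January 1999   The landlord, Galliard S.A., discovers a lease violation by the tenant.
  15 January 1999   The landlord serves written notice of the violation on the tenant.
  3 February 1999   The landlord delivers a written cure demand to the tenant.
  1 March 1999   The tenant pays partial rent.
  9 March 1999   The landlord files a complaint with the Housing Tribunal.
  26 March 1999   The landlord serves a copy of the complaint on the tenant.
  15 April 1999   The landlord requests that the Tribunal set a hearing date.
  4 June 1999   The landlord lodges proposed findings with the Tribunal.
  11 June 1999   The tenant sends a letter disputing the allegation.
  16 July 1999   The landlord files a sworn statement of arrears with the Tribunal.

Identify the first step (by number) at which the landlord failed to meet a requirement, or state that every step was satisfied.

Step 1: 15 days after 14 January 1999 (when the violation is discovered) is 29 January 1999; done 15 January 1999 — timely.
Step 2: the earliest permitted date is 14 days after 15 January 1999 (when the written notice is served), i.e. 29 January 1999; done 3 February 1999, after the minimum wait.
Step 3: 28 days after 8 March 1999 (end of the 33-day objection period, which began when the cure demand is delivered on 3 February 1999) is 5 April 1999; completed 9 March 1999, before the deadline.
Step 4: the window is 14–28 days after 9 March 1999 (when the complaint is filed), so 23 March 1999 through 6 April 1999; 26 March 1999 falls inside that range.
Step 5: 72 days after 3 February 1999 (when the cure demand is delivered) is 16 April 1999; completed 15 April 1999, before the deadline.
Step 6: 37 days after 15 May 1999 (end of the 30-day objection period, which began when a hearing date is requested on 15 April 1999) is 21 June 1999; 4 June 1999 is within that limit.
Step 7: the window is 14–54 days after 29 June 1999 (end of the 25-day objection period, which began when the proposed findings are lodged on 4 June 1999), so 13 July 1999 through 22 August 1999; done 16 July 1999 — within the window.

None — every step was satisfied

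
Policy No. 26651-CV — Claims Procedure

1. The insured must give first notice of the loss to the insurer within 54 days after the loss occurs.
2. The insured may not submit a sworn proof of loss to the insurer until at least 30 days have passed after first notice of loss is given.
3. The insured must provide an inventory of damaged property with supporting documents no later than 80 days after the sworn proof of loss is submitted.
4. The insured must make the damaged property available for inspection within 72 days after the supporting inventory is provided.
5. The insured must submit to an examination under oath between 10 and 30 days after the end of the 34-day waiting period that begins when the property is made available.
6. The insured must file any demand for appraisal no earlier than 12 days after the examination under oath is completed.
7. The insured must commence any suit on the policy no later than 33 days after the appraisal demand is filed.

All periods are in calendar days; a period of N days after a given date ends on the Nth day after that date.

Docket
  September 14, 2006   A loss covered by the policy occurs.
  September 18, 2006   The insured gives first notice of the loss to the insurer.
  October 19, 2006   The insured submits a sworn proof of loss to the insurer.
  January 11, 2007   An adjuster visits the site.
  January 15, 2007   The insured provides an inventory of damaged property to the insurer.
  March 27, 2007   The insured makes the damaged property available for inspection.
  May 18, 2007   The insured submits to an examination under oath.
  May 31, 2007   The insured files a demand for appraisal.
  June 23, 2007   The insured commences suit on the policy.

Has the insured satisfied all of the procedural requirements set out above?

(1) due by September 14, 2006 + 54 days = November 7, 2006; done September 18, 2006 — timely.
(2) permitted from September 18, 2006 + 30 days = October 18, 2006 onward; done October 19, 2006, after the minimum wait.
(3) due by October 19, 2006 + 80 days = January 7, 2007; done January 15, 2007 — 8 days late.
The analysis stops there.

No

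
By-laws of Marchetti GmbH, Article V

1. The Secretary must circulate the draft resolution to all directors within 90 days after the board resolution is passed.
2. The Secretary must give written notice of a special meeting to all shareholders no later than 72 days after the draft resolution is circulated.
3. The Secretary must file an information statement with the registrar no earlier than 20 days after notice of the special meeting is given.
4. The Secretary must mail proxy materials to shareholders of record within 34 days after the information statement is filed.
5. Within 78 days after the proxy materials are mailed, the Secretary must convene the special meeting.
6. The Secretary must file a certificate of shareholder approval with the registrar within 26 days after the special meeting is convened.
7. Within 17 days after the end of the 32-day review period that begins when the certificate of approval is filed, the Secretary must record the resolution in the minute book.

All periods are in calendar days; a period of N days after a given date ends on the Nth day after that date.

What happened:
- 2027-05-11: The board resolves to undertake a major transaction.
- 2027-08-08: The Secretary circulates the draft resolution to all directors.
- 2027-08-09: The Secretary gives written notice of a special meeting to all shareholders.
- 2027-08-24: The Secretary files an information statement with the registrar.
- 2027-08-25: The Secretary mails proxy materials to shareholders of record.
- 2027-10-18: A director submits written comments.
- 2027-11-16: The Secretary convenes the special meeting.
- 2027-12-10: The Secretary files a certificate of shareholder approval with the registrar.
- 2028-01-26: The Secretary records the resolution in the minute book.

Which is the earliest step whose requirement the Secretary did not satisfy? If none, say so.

Step 3

(1) due by 2027-05-11 + 90 days = 2027-08-09; 2027-08-08 is within that limit.
(2) due by 2027-08-08 + 72 days = 2027-10-19; done 2027-08-09 — timely.
(3) permitted from 2027-08-09 + 20 days = 2027-08-29 onward; done 2027-08-24 — 5 days too early.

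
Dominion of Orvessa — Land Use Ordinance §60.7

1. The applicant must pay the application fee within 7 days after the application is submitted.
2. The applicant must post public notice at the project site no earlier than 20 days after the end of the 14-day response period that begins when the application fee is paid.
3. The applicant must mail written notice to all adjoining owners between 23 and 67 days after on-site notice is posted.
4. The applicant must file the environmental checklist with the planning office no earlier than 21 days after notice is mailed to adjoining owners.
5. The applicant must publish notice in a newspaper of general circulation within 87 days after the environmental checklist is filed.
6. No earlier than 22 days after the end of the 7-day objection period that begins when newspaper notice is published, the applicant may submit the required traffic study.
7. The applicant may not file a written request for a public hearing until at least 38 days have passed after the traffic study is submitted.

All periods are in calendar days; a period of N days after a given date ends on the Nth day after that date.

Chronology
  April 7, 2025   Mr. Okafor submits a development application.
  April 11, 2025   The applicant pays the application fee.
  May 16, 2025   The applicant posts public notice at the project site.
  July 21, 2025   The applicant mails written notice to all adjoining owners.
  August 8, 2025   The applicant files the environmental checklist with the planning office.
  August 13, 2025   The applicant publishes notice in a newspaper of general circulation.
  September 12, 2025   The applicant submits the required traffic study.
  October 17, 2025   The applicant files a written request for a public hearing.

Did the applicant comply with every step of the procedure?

No

(1) due by April 7, 2025 + 7 days = April 14, 2025; completed April 11, 2025, before the deadline.
(2) permitted from April 25, 2025 + 20 days = May 15, 2025 onward; done May 16, 2025, after the minimum wait.
(3) the permitted window runs from May 16, 2025 + 23 = June 8, 2025 to May 16, 2025 + 67 = July 22, 2025; done July 21, 2025 — within the window.
(4) permitted from July 21, 2025 + 21 days = August 11, 2025 onward; done August 8, 2025 — 3 days too early.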